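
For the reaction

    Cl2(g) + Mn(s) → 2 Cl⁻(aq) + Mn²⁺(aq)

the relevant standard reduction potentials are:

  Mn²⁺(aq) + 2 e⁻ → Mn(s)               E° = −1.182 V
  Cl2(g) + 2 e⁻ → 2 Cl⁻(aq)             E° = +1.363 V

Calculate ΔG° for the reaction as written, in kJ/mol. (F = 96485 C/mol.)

In the reaction as written Cl2(g) is reduced, so the Cl₂/Cl⁻ couple is the cathode and Mn²⁺/Mn is the anode.
E°cell = +1.363 − (−1.182) = +2.545 V; balancing electrons gives n = 2.
ΔG° = −nFE°cell = −(2)(96485)(+2.545) J/mol = −491 kJ/mol.

−491 kJ/mol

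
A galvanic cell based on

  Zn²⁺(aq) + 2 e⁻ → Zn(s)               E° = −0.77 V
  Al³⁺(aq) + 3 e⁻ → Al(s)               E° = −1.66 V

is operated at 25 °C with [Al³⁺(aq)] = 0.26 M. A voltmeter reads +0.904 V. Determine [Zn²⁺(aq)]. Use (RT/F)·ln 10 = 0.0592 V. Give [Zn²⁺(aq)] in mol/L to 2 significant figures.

1.2 M

With Zn²⁺/Zn at the cathode and Al³⁺/Al at the anode, E°cell = −0.77 − (−1.66) = +0.89 V (n = 6).
Since E = E° − (0.0592/n)·log Q, log Q = n(E° − E)/0.0592 = −1.419.
The balanced reaction is 3 Zn²⁺(aq) + 2 Al(s) → 3 Zn(s) + 2 Al³⁺(aq), so Q = [Al³⁺(aq)]^2 / [Zn²⁺(aq)]^3.
Solving for the unknown gives log [Zn²⁺(aq)] = 0.083, so [Zn²⁺(aq)] ≈ 1.2 M.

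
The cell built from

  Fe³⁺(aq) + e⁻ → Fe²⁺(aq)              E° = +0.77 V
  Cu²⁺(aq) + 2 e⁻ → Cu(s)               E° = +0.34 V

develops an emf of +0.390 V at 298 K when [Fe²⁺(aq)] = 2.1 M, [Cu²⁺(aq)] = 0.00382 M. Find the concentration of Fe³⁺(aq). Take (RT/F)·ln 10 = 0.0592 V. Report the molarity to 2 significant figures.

0.027 M

The Fe³⁺/Fe²⁺ couple has the larger reduction potential, so it is the cathode: E°cell = +0.77 − (+0.34) = +0.43 V and n = 2.
Rearranging E = E° − (0.0592/n)·log Q gives log Q = 2(+0.43 − (+0.390))/0.0592 = 1.351.
Balancing electrons gives 2 Fe³⁺(aq) + Cu(s) → 2 Fe²⁺(aq) + Cu²⁺(aq); thus Q = ([Fe²⁺(aq)]^2·[Cu²⁺(aq)]) / [Fe³⁺(aq)]^2.
Isolating [Fe³⁺(aq)] in Q = 10^{1.351} yields log [Fe³⁺(aq)] = −1.562, i.e. 0.027 M.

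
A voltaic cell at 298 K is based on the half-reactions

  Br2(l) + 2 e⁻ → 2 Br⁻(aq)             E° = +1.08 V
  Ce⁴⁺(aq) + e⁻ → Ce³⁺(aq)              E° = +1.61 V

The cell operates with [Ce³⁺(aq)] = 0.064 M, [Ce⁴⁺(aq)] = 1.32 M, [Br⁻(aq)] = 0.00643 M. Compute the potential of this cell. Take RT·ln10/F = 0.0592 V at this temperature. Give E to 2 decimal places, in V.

The Ce⁴⁺/Ce³⁺ couple has the more positive E°, so it is the cathode; Br₂/Br⁻ is the anode.
The standard potential is +1.61 − (+1.08) = +0.53 V and the balanced reaction transfers n = 2 electrons.
Balancing gives 2 Ce⁴⁺(aq) + 2 Br⁻(aq) → 2 Ce³⁺(aq) + Br2(l); hence Q = [Ce³⁺(aq)]^2 / ([Ce⁴⁺(aq)]^2·[Br⁻(aq)]^2) = 56.9 (log Q = 1.755).
By the Nernst equation, E = +0.53 − (0.0592/2)·(1.755) = +0.48 V.

+0.48 V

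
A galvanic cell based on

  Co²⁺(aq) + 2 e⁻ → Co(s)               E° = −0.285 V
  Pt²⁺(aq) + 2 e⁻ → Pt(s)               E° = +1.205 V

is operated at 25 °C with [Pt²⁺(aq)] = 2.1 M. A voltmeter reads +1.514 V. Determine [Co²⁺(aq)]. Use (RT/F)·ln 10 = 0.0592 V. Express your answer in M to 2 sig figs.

Pt²⁺/Pt is the cathode (higher E°); E°cell = +1.205 − (−0.285) = +1.490 V with n = 2.
Rearranging E = E° − (0.0592/n)·log Q gives log Q = 2(+1.490 − (+1.514))/0.0592 = −0.811.
The balanced reaction is Pt²⁺(aq) + Co(s) → Pt(s) + Co²⁺(aq), so Q = [Co²⁺(aq)] / [Pt²⁺(aq)].
Solving for the unknown gives log [Co²⁺(aq)] = −0.489, so [Co²⁺(aq)] ≈ 0.32 M.

0.32 M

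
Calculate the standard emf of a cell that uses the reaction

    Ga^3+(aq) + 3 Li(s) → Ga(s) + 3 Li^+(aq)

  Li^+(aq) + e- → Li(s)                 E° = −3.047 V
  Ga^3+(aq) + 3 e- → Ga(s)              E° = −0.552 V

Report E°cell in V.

+2.495 V

In the reaction as written, Ga^3+(aq) is reduced (cathode) and Li^+(aq) is produced by oxidation at the anode.
E°cell = E°(cathode) − E°(anode) = −0.552 − (−3.047) = +2.495 V.
The positive value indicates the reaction is spontaneous as written.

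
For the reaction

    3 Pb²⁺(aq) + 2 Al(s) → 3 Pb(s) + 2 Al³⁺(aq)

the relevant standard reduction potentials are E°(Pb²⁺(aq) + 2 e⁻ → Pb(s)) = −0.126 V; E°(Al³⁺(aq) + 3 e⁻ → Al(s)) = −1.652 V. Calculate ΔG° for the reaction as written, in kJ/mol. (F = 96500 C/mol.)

−884 kJ/mol

In the reaction as written Pb²⁺(aq) is reduced, so the Pb²⁺/Pb couple is the cathode and Al³⁺/Al is the anode.
E°cell = −0.126 − (−1.652) = +1.526 V; balancing electrons gives n = 6.
ΔG° = −nFE°cell = −(6)(96500)(+1.526) J/mol = −884 kJ/mol.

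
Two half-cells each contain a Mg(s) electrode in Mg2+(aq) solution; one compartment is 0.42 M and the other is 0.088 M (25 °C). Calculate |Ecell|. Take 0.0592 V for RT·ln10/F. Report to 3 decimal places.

0.020 V

For a concentration cell E°cell = 0, since both electrodes use the same couple.
The compartment with the higher Mg2+(aq) concentration (0.42 M) acts as the cathode; ions are reduced there and produced at the dilute (0.088 M) anode.
With n = 2, Ecell = −(0.0592/2)·log([dilute]/[conc]) = −(0.0592/2)·log(0.088/0.42) = +0.020 V.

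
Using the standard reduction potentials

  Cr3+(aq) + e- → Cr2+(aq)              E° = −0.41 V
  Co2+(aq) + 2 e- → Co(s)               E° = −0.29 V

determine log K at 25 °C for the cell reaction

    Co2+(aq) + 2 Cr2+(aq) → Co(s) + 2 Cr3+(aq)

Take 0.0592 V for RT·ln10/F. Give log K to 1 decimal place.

log K = 4.1

The Co²⁺/Co couple is reduced (cathode); E°cell = −0.29 − (−0.41) = +0.12 V with n = 2.
At equilibrium E = 0, so log K = nE°cell / 0.0592 = (2)(+0.12) / 0.0592 = 4.1.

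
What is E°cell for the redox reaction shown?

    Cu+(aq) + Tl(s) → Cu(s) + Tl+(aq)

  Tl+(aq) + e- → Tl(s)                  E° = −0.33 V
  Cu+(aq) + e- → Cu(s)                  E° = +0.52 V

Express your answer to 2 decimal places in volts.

In the reaction as written, Cu+(aq) is reduced (cathode) and Tl+(aq) is produced by oxidation at the anode.
E°cell = E°(cathode) − E°(anode) = +0.52 − (−0.33) = +0.85 V.
The positive value indicates the reaction is spontaneous as written.

+0.85 V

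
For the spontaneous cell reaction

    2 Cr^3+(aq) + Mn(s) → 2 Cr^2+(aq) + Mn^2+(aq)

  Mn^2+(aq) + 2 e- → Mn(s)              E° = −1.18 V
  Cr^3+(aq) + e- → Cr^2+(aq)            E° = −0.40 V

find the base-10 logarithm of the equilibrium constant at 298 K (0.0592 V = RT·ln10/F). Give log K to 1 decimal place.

log K = 26.4

The Cr³⁺/Cr²⁺ couple is reduced (cathode); E°cell = −0.40 − (−1.18) = +0.78 V with n = 2.
At equilibrium E = 0, so log K = nE°cell / 0.0592 = (2)(+0.78) / 0.0592 = 26.4.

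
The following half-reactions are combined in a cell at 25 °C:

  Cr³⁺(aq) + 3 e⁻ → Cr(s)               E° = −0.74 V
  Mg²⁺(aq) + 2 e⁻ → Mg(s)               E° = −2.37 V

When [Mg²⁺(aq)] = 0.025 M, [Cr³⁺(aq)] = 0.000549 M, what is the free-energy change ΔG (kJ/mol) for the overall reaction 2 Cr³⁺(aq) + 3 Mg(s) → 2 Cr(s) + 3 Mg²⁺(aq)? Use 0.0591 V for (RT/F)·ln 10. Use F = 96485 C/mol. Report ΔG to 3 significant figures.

The standard cell potential is −0.74 − (−2.37) = +1.63 V, with n = 6 electrons in the balanced equation.
The reaction quotient is [Mg²⁺(aq)]^3 / [Cr³⁺(aq)]^2 = 51.8; by Nernst, E = +1.63 − (0.0591/6)(1.715) = +1.6131 V.
Finally ΔG = −nFE = −(6)(96485 C/mol)(+1.6131 V) = −934 kJ/mol.

−934 kJ/mol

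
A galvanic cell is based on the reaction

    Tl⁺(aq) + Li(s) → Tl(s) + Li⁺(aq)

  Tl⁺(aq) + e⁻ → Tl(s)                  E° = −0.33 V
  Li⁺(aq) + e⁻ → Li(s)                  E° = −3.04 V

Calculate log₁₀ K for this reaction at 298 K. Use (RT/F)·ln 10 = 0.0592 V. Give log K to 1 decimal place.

log K = 45.8

The Tl⁺/Tl couple is reduced (cathode); E°cell = −0.33 − (−3.04) = +2.71 V with n = 1.
At equilibrium E = 0, so log K = nE°cell / 0.0592 = (1)(+2.71) / 0.0592 = 45.8.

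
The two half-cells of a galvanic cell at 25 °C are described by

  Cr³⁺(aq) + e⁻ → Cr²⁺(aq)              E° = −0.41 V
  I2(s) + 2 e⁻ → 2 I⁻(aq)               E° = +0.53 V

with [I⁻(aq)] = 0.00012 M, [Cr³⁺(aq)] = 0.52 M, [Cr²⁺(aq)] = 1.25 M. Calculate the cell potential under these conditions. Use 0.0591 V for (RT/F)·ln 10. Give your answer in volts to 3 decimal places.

+1.194 V

The I₂/I⁻ couple has the more positive E°, so it is the cathode; Cr³⁺/Cr²⁺ is the anode.
The standard potential is +0.53 − (−0.41) = +0.94 V and the balanced reaction transfers n = 2 electrons.
Balancing gives I2(s) + 2 Cr²⁺(aq) → 2 I⁻(aq) + 2 Cr³⁺(aq); hence Q = ([I⁻(aq)]^2·[Cr³⁺(aq)]^2) / [Cr²⁺(aq)]^2 = 2.49×10^−9 (log Q = −8.603).
Applying E = E° − (RT ln10/nF)·log Q gives +0.94 − (0.0591/2)(−8.603) = +1.194 V.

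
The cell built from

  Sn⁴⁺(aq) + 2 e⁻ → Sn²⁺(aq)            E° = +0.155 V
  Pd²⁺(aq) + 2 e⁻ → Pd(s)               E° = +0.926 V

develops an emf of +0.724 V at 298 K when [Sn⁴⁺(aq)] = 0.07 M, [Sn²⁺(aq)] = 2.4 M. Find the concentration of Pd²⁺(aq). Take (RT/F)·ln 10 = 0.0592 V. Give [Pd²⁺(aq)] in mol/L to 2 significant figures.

The Pd²⁺/Pd couple has the larger reduction potential, so it is the cathode: E°cell = +0.926 − (+0.155) = +0.771 V and n = 2.
Since E = E° − (0.0592/n)·log Q, log Q = n(E° − E)/0.0592 = 1.588.
Balancing electrons gives Pd²⁺(aq) + Sn²⁺(aq) → Pd(s) + Sn⁴⁺(aq); thus Q = [Sn⁴⁺(aq)] / ([Pd²⁺(aq)]·[Sn²⁺(aq)]).
Isolating [Pd²⁺(aq)] in Q = 10^{1.588} yields log [Pd²⁺(aq)] = −3.123, i.e. 0.00075 M.

0.00075 M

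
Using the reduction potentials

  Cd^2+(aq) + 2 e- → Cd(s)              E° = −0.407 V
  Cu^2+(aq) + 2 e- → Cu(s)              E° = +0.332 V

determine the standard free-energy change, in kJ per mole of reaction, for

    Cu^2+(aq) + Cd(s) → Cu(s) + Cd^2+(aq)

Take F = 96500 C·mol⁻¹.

In the reaction as written Cu^2+(aq) is reduced, so the Cu²⁺/Cu couple is the cathode and Cd²⁺/Cd is the anode.
E°cell = +0.332 − (−0.407) = +0.739 V; balancing electrons gives n = 2.
ΔG° = −nFE°cell = −(2)(96500)(+0.739) J/mol = −143 kJ/mol.

−143 kJ/mol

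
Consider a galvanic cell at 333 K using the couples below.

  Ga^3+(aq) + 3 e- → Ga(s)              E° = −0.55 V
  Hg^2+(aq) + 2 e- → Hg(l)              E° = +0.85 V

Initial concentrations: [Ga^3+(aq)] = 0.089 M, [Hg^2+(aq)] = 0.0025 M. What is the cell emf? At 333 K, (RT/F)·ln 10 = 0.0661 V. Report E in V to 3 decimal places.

Hg²⁺/Hg is reduced (cathode, E° = +0.85 V) and Ga³⁺/Ga is oxidized (anode).
E°cell = +0.85 − (−0.55) = +1.40 V, with n = 6 electrons transferred.
For the overall reaction 3 Hg^2+(aq) + 2 Ga(s) → 3 Hg(l) + 2 Ga^3+(aq), Q = [Ga^3+(aq)]^2 / [Hg^2+(aq)]^3 = 5.07×10^5, giving log Q = 5.705.
Applying E = E° − (RT ln10/nF)·log Q gives +1.40 − (0.0661/6)(5.705) = +1.337 V.

+1.337 V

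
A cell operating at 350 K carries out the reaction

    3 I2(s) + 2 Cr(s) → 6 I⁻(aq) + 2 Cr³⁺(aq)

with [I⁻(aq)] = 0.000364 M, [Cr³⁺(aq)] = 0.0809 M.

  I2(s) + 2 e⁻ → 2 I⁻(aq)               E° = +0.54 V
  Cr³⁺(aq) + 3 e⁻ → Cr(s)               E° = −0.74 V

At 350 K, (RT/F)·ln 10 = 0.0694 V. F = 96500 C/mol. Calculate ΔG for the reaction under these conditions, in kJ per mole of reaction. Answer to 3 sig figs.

−894 kJ/mol

With I₂/I⁻ reduced at the cathode, E°cell = +0.54 − (−0.74) = +1.28 V and n = 6.
Q = [I⁻(aq)]^6·[Cr³⁺(aq)]^2 = 1.52×10^−23, so log Q = −22.817 and E = +1.28 − (0.0694/6)(−22.817) = +1.5439 V.
ΔG = −nFE = −(6)(96500)(+1.5439) J/mol = −894 kJ/mol.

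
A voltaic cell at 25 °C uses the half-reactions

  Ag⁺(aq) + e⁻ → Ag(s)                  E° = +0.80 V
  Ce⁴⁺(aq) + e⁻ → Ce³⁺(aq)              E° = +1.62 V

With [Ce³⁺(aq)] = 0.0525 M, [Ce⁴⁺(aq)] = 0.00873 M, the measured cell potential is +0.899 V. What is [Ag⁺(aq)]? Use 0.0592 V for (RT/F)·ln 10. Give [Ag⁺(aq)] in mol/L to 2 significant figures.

0.0077 M

Ce⁴⁺/Ce³⁺ is the cathode (higher E°); E°cell = +1.62 − (+0.80) = +0.82 V with n = 1.
Rearranging E = E° − (0.0592/n)·log Q gives log Q = 1(+0.82 − (+0.899))/0.0592 = −1.334.
Balancing electrons gives Ce⁴⁺(aq) + Ag(s) → Ce³⁺(aq) + Ag⁺(aq); thus Q = ([Ce³⁺(aq)]·[Ag⁺(aq)]) / [Ce⁴⁺(aq)].
Isolating [Ag⁺(aq)] in Q = 10^{−1.334} yields log [Ag⁺(aq)] = −2.113, i.e. 0.0077 M.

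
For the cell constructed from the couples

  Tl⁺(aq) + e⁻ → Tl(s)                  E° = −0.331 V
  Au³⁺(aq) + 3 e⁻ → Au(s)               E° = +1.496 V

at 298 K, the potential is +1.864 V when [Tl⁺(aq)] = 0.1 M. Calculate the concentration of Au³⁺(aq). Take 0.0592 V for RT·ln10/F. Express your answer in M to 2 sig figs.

With Au³⁺/Au at the cathode and Tl⁺/Tl at the anode, E°cell = +1.496 − (−0.331) = +1.827 V (n = 3).
Since E = E° − (0.0592/n)·log Q, log Q = n(E° − E)/0.0592 = −1.875.
Balancing electrons gives Au³⁺(aq) + 3 Tl(s) → Au(s) + 3 Tl⁺(aq); thus Q = [Tl⁺(aq)]^3 / [Au³⁺(aq)].
Solving for the unknown gives log [Au³⁺(aq)] = −1.125, so [Au³⁺(aq)] ≈ 0.075 M.

0.075 M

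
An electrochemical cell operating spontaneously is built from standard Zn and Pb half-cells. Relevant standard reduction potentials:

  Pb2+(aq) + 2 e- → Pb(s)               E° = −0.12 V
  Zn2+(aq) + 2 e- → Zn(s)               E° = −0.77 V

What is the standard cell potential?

The Pb²⁺/Pb couple has the higher E°, so Pb ion is reduced (cathode) and Zn is oxidized (anode).
E°cell = E°(cathode) − E°(anode) = −0.12 − (−0.77) = +0.65 V.

+0.65 V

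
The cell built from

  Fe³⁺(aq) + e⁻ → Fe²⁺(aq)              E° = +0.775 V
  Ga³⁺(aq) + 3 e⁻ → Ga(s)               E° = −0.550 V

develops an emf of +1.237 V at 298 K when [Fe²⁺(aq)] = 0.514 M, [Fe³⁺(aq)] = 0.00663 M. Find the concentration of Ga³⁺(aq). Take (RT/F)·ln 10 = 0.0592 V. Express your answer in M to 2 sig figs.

Fe³⁺/Fe²⁺ is the cathode (higher E°); E°cell = +0.775 − (−0.550) = +1.325 V with n = 3.
Rearranging E = E° − (0.0592/n)·log Q gives log Q = 3(+1.325 − (+1.237))/0.0592 = 4.459.
Balancing electrons gives 3 Fe³⁺(aq) + Ga(s) → 3 Fe²⁺(aq) + Ga³⁺(aq); thus Q = ([Fe²⁺(aq)]^3·[Ga³⁺(aq)]) / [Fe³⁺(aq)]^3.
Solving for the unknown gives log [Ga³⁺(aq)] = −1.209, so [Ga³⁺(aq)] ≈ 0.062 M.

0.062 M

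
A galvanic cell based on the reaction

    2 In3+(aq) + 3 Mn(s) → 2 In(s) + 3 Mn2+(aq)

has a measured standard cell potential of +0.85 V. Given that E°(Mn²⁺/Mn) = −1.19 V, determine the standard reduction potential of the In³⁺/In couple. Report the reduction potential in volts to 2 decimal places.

−0.34 V

In the reaction as written the In³⁺/In couple is reduced (cathode) and Mn²⁺/Mn is oxidized (anode), so E°cell = E°(In³⁺/In) − E°(Mn²⁺/Mn).
E°(In³⁺/In) = E°cell + E°(anode) = +0.85 + (−1.19) = −0.34 V.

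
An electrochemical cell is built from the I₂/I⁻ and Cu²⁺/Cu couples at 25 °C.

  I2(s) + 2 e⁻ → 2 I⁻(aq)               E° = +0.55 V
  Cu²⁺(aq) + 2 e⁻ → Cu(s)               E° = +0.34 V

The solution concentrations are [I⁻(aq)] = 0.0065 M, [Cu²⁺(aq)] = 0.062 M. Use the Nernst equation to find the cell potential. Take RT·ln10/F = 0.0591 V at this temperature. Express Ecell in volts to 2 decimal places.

Since E°(I₂/I⁻) > E°(Cu²⁺/Cu), I₂/I⁻ serves as the cathode.
E°cell = +0.55 − (+0.34) = +0.21 V, with n = 2 electrons transferred.
For the overall reaction I2(s) + Cu(s) → 2 I⁻(aq) + Cu²⁺(aq), Q = [I⁻(aq)]^2·[Cu²⁺(aq)] = 2.62×10^−6, giving log Q = −5.582.
E = E° − (0.0591/n)·log Q = +0.21 − (0.0591/2)(−5.582) = +0.37 V.

+0.37 V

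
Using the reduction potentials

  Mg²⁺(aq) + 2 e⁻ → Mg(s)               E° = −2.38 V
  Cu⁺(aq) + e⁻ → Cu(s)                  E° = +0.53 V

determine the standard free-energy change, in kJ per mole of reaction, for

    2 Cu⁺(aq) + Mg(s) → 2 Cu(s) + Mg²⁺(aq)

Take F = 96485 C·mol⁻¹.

In the reaction as written Cu⁺(aq) is reduced, so the Cu⁺/Cu couple is the cathode and Mg²⁺/Mg is the anode.
E°cell = +0.53 − (−2.38) = +2.91 V; balancing electrons gives n = 2.
ΔG° = −nFE°cell = −(2)(96485)(+2.91) J/mol = −562 kJ/mol.

−562 kJ/mol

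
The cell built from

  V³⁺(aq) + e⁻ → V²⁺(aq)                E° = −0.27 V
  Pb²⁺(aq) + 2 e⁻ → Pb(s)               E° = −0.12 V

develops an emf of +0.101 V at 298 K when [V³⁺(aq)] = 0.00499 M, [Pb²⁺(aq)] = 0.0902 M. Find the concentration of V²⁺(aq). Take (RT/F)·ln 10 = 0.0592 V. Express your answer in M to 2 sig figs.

With Pb²⁺/Pb at the cathode and V³⁺/V²⁺ at the anode, E°cell = −0.12 − (−0.27) = +0.15 V (n = 2).
Since E = E° − (0.0592/n)·log Q, log Q = n(E° − E)/0.0592 = 1.655.
The balanced reaction is Pb²⁺(aq) + 2 V²⁺(aq) → Pb(s) + 2 V³⁺(aq), so Q = [V³⁺(aq)]^2 / ([Pb²⁺(aq)]·[V²⁺(aq)]^2).
Substituting the known concentrations and solving, log [V²⁺(aq)] = −2.607 and [V²⁺(aq)] = 0.0025 M.

0.0025 M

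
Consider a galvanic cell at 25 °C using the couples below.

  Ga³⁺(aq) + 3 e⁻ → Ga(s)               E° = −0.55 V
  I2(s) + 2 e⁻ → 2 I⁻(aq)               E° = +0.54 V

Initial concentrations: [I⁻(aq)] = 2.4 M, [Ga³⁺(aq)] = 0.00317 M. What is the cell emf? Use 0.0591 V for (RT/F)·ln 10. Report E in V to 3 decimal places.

I₂/I⁻ is reduced (cathode, E° = +0.54 V) and Ga³⁺/Ga is oxidized (anode).
E°cell = +0.54 − (−0.55) = +1.09 V, with n = 6 electrons transferred.
For the overall reaction 3 I2(s) + 2 Ga(s) → 6 I⁻(aq) + 2 Ga³⁺(aq), Q = [I⁻(aq)]^6·[Ga³⁺(aq)]^2 = 0.00192, giving log Q = −2.717.
Applying E = E° − (RT ln10/nF)·log Q gives +1.09 − (0.0591/6)(−2.717) = +1.117 V.

+1.117 V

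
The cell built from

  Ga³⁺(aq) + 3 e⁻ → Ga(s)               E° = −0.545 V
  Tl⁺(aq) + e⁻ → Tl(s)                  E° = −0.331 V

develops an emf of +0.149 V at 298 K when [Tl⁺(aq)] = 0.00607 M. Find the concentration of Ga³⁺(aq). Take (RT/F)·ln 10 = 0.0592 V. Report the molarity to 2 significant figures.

With Tl⁺/Tl at the cathode and Ga³⁺/Ga at the anode, E°cell = −0.331 − (−0.545) = +0.214 V (n = 3).
Rearranging E = E° − (0.0592/n)·log Q gives log Q = 3(+0.214 − (+0.149))/0.0592 = 3.294.
For 3 Tl⁺(aq) + Ga(s) → 3 Tl(s) + Ga³⁺(aq), the reaction quotient is Q = [Ga³⁺(aq)] / [Tl⁺(aq)]^3.
Solving for the unknown gives log [Ga³⁺(aq)] = −3.356, so [Ga³⁺(aq)] ≈ 0.00044 M.

0.00044 M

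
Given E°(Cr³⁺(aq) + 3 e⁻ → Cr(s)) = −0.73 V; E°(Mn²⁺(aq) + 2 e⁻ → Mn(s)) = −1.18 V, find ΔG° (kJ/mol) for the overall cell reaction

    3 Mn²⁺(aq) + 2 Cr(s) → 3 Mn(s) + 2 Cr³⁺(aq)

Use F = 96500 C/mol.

+261 kJ/mol

In the reaction as written Mn²⁺(aq) is reduced, so the Mn²⁺/Mn couple is the cathode and Cr³⁺/Cr is the anode.
E°cell = −1.18 − (−0.73) = −0.45 V; balancing electrons gives n = 6.
ΔG° = −nFE°cell = −(6)(96500)(−0.45) J/mol = +261 kJ/mol.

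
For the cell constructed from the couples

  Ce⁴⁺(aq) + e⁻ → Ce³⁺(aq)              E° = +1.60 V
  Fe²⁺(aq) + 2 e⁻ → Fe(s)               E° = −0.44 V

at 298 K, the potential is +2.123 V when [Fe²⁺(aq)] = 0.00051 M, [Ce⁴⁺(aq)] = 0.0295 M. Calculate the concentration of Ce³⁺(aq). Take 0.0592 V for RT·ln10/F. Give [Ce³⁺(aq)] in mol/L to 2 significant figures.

0.052 M

The Ce⁴⁺/Ce³⁺ couple has the larger reduction potential, so it is the cathode: E°cell = +1.60 − (−0.44) = +2.04 V and n = 2.
From the Nernst equation, log Q = n(E° − E)/0.0592 = 2·(+2.04 − (+2.123))/0.0592 = −2.804.
Balancing electrons gives 2 Ce⁴⁺(aq) + Fe(s) → 2 Ce³⁺(aq) + Fe²⁺(aq); thus Q = ([Ce³⁺(aq)]^2·[Fe²⁺(aq)]) / [Ce⁴⁺(aq)]^2.
Substituting the known concentrations and solving, log [Ce³⁺(aq)] = −1.286 and [Ce³⁺(aq)] = 0.052 M.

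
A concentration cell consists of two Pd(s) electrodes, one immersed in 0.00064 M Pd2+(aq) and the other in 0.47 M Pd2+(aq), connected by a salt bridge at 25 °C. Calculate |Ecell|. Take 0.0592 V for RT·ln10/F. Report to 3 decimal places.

0.085 V

For a concentration cell E°cell = 0, since both electrodes use the same couple.
The compartment with the higher Pd2+(aq) concentration (0.47 M) acts as the cathode; ions are reduced there and produced at the dilute (0.00064 M) anode.
With n = 2, Ecell = −(0.0592/2)·log([dilute]/[conc]) = −(0.0592/2)·log(0.00064/0.47) = +0.085 V.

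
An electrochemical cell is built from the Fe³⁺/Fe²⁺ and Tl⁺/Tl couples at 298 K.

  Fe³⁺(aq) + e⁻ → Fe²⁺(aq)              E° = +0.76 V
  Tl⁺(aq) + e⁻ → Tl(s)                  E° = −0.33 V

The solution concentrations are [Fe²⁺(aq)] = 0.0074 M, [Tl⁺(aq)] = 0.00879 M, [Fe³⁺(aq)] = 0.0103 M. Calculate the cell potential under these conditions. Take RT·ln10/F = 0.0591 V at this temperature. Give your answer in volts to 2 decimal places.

+1.22 V

Fe³⁺/Fe²⁺ is reduced (cathode, E° = +0.76 V) and Tl⁺/Tl is oxidized (anode).
The standard potential is +0.76 − (−0.33) = +1.09 V and the balanced reaction transfers n = 1 electron.
For the overall reaction Fe³⁺(aq) + Tl(s) → Fe²⁺(aq) + Tl⁺(aq), Q = ([Fe²⁺(aq)]·[Tl⁺(aq)]) / [Fe³⁺(aq)] = 0.00632, giving log Q = −2.200.
By the Nernst equation, E = +1.09 − (0.0591/1)·(−2.200) = +1.22 V.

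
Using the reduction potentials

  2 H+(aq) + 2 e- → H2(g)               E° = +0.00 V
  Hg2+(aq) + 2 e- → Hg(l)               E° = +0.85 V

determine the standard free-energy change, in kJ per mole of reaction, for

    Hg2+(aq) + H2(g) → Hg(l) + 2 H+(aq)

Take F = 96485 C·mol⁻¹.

In the reaction as written Hg2+(aq) is reduced, so the Hg²⁺/Hg couple is the cathode and 2H⁺/H₂ is the anode.
E°cell = +0.85 − (+0.00) = +0.85 V; balancing electrons gives n = 2.
ΔG° = −nFE°cell = −(2)(96485)(+0.85) J/mol = −164 kJ/mol.

−164 kJ/mol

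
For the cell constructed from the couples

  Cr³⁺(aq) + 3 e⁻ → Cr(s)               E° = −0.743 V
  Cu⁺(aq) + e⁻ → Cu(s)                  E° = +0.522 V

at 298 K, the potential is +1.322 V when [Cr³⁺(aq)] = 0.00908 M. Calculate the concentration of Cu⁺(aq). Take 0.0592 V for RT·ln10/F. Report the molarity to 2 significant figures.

1.9 M

With Cu⁺/Cu at the cathode and Cr³⁺/Cr at the anode, E°cell = +0.522 − (−0.743) = +1.265 V (n = 3).
Since E = E° − (0.0592/n)·log Q, log Q = n(E° − E)/0.0592 = −2.889.
Balancing electrons gives 3 Cu⁺(aq) + Cr(s) → 3 Cu(s) + Cr³⁺(aq); thus Q = [Cr³⁺(aq)] / [Cu⁺(aq)]^3.
Isolating [Cu⁺(aq)] in Q = 10^{−2.889} yields log [Cu⁺(aq)] = 0.282, i.e. 1.9 M.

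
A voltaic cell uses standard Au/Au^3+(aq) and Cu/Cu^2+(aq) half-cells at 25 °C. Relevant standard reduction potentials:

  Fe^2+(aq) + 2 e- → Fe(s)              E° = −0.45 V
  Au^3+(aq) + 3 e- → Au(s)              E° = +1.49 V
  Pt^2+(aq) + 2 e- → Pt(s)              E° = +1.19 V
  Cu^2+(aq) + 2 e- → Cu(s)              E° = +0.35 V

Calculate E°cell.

Of the two couples in this cell, the one with the more positive reduction potential is reduced at the cathode: here that is Au³⁺/Au (+1.49 V); Cu²⁺/Cu (+0.35 V) is the anode.
E°cell = E°(cathode) − E°(anode) = +1.49 − (+0.35) = +1.14 V.

+1.14 V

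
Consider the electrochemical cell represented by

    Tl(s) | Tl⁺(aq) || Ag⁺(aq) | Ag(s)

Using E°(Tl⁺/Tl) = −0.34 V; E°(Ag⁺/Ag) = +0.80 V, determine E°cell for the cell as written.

+1.14 V

By convention the left-hand electrode in cell notation is the anode (oxidation) and the right-hand electrode is the cathode (reduction).
E°cell = E°(right) − E°(left) = +0.80 − (−0.34) = +1.14 V.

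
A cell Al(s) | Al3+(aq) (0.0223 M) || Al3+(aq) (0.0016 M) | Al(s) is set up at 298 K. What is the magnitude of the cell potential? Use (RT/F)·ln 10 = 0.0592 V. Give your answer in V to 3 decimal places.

0.023 V

For a concentration cell E°cell = 0, since both electrodes use the same couple.
The compartment with the higher Al3+(aq) concentration (0.0223 M) acts as the cathode; ions are reduced there and produced at the dilute (0.0016 M) anode.
With n = 3, Ecell = −(0.0592/3)·log([dilute]/[conc]) = −(0.0592/3)·log(0.0016/0.0223) = +0.023 V.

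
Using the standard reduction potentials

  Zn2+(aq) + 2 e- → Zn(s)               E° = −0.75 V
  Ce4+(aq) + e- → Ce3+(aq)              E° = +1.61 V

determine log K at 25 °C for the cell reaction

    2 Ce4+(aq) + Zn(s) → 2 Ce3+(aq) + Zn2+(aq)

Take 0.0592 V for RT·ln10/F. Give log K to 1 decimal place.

The Ce⁴⁺/Ce³⁺ couple is reduced (cathode); E°cell = +1.61 − (−0.75) = +2.36 V with n = 2.
At equilibrium E = 0, so log K = nE°cell / 0.0592 = (2)(+2.36) / 0.0592 = 79.7.

log K = 79.7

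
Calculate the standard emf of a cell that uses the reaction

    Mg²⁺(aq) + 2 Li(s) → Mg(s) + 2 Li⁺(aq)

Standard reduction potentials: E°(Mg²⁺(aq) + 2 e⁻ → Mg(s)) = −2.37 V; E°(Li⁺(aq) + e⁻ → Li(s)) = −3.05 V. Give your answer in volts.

+0.68 V

Mg²⁺(aq) gains electrons, so the Mg²⁺/Mg couple is the cathode; the Li⁺/Li couple is the anode.
E°cell = E°(cathode) − E°(anode) = −2.37 − (−3.05) = +0.68 V.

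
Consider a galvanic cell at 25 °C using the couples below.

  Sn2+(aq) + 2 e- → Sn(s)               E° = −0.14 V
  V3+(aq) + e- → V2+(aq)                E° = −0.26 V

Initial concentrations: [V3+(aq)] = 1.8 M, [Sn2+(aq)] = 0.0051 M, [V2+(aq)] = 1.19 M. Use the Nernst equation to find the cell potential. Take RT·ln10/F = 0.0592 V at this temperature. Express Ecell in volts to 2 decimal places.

+0.04 V

The Sn²⁺/Sn couple has the more positive E°, so it is the cathode; V³⁺/V²⁺ is the anode.
The standard potential is −0.14 − (−0.26) = +0.12 V and the balanced reaction transfers n = 2 electrons.
For the overall reaction Sn2+(aq) + 2 V2+(aq) → Sn(s) + 2 V3+(aq), Q = [V3+(aq)]^2 / ([Sn2+(aq)]·[V2+(aq)]^2) = 449, giving log Q = 2.652.
Applying E = E° − (RT ln10/nF)·log Q gives +0.12 − (0.0592/2)(2.652) = +0.04 V.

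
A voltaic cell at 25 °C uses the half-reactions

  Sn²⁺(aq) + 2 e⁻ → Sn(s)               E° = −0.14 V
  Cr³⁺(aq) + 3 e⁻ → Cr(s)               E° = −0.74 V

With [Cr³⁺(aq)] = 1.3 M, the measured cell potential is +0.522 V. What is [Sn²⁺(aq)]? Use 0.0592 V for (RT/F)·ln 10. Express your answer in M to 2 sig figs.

Sn²⁺/Sn is the cathode (higher E°); E°cell = −0.14 − (−0.74) = +0.60 V with n = 6.
Since E = E° − (0.0592/n)·log Q, log Q = n(E° − E)/0.0592 = 7.905.
Balancing electrons gives 3 Sn²⁺(aq) + 2 Cr(s) → 3 Sn(s) + 2 Cr³⁺(aq); thus Q = [Cr³⁺(aq)]^2 / [Sn²⁺(aq)]^3.
Substituting the known concentrations and solving, log [Sn²⁺(aq)] = −2.559 and [Sn²⁺(aq)] = 0.0028 M.

0.0028 M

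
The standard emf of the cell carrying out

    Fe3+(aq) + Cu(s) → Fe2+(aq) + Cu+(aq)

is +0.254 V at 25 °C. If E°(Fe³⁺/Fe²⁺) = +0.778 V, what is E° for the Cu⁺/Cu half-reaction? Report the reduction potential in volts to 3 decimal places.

+0.524 V

In the reaction as written the Fe³⁺/Fe²⁺ couple is reduced (cathode) and Cu⁺/Cu is oxidized (anode), so E°cell = E°(Fe³⁺/Fe²⁺) − E°(Cu⁺/Cu).
E°(Cu⁺/Cu) = E°(cathode) − E°cell = +0.778 − (+0.254) = +0.524 V.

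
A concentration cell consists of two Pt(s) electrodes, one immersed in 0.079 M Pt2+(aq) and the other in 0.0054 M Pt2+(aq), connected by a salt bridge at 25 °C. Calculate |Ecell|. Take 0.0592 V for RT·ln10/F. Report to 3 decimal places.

For a concentration cell E°cell = 0, since both electrodes use the same couple.
The compartment with the higher Pt2+(aq) concentration (0.079 M) acts as the cathode; ions are reduced there and produced at the dilute (0.0054 M) anode.
With n = 2, Ecell = −(0.0592/2)·log([dilute]/[conc]) = −(0.0592/2)·log(0.0054/0.079) = +0.034 V.

0.034 V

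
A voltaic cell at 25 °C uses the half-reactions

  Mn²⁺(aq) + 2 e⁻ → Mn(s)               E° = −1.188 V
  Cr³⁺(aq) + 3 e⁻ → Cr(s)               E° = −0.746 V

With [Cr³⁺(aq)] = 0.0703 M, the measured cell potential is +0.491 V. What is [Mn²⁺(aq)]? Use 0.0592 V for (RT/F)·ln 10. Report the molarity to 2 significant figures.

0.0038 M

With Cr³⁺/Cr at the cathode and Mn²⁺/Mn at the anode, E°cell = −0.746 − (−1.188) = +0.442 V (n = 6).
Rearranging E = E° − (0.0592/n)·log Q gives log Q = 6(+0.442 − (+0.491))/0.0592 = −4.966.
For 2 Cr³⁺(aq) + 3 Mn(s) → 2 Cr(s) + 3 Mn²⁺(aq), the reaction quotient is Q = [Mn²⁺(aq)]^3 / [Cr³⁺(aq)]^2.
Substituting the known concentrations and solving, log [Mn²⁺(aq)] = −2.424 and [Mn²⁺(aq)] = 0.0038 M.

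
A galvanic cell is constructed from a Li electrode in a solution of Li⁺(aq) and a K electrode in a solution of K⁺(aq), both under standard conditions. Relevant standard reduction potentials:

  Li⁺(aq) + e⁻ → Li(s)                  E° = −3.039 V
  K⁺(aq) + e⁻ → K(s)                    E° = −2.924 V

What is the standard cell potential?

+0.115 V

Of the two couples in this cell, the one with the more positive reduction potential is reduced at the cathode: here that is K⁺/K (−2.924 V); Li⁺/Li (−3.039 V) is the anode.
E°cell = E°(cathode) − E°(anode) = −2.924 − (−3.039) = +0.115 V.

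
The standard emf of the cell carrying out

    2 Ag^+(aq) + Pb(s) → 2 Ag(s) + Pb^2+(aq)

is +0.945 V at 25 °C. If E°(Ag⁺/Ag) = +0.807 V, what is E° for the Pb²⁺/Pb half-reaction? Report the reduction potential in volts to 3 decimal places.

−0.138 V

In the reaction as written the Ag⁺/Ag couple is reduced (cathode) and Pb²⁺/Pb is oxidized (anode), so E°cell = E°(Ag⁺/Ag) − E°(Pb²⁺/Pb).
E°(Pb²⁺/Pb) = E°(cathode) − E°cell = +0.807 − (+0.945) = −0.138 V.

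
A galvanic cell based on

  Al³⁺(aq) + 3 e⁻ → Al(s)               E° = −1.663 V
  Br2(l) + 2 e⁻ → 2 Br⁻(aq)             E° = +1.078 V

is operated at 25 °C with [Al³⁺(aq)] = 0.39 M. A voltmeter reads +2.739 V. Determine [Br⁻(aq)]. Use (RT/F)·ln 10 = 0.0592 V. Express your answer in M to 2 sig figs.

The Br₂/Br⁻ couple has the larger reduction potential, so it is the cathode: E°cell = +1.078 − (−1.663) = +2.741 V and n = 6.
Since E = E° − (0.0592/n)·log Q, log Q = n(E° − E)/0.0592 = 0.203.
The balanced reaction is 3 Br2(l) + 2 Al(s) → 6 Br⁻(aq) + 2 Al³⁺(aq), so Q = [Br⁻(aq)]^6·[Al³⁺(aq)]^2.
Substituting the known concentrations and solving, log [Br⁻(aq)] = 0.170 and [Br⁻(aq)] = 1.5 M.

1.5 M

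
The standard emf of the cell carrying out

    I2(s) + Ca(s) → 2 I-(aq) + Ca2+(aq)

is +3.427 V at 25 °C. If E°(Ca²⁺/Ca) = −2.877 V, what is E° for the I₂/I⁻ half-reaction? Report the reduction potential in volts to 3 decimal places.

In the reaction as written the I₂/I⁻ couple is reduced (cathode) and Ca²⁺/Ca is oxidized (anode), so E°cell = E°(I₂/I⁻) − E°(Ca²⁺/Ca).
E°(I₂/I⁻) = E°cell + E°(anode) = +3.427 + (−2.877) = +0.550 V.

+0.550 V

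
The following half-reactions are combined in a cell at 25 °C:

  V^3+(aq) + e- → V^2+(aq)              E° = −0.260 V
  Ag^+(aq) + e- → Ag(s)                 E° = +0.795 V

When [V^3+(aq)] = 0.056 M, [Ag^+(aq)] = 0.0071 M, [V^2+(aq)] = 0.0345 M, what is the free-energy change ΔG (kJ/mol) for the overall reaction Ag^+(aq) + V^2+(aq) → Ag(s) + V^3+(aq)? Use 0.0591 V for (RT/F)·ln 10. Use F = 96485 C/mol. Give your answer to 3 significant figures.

E°cell = +0.795 − (−0.260) = +1.055 V; the balanced reaction transfers n = 1 electron.
The reaction quotient is [V^3+(aq)] / ([Ag^+(aq)]·[V^2+(aq)]) = 229; by Nernst, E = +1.055 − (0.0591/1)(2.359) = +0.9156 V.
ΔG = −nFE = −(1)(96485)(+0.9156) J/mol = −88.3 kJ/mol.

−88.3 kJ/mol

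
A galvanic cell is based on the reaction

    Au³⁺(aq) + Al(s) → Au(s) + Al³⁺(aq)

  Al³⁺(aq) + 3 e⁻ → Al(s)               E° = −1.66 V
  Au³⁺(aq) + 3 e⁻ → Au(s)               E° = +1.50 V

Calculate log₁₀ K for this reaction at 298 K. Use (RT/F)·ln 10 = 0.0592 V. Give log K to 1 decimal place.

The Au³⁺/Au couple is reduced (cathode); E°cell = +1.50 − (−1.66) = +3.16 V with n = 3.
At equilibrium E = 0, so log K = nE°cell / 0.0592 = (3)(+3.16) / 0.0592 = 160.1.

log K = 160.1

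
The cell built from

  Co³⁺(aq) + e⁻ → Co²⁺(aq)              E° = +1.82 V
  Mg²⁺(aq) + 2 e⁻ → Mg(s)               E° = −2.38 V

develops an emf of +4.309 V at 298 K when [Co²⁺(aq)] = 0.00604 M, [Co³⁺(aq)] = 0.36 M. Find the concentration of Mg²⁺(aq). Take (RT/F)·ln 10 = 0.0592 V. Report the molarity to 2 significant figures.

The Co³⁺/Co²⁺ couple has the larger reduction potential, so it is the cathode: E°cell = +1.82 − (−2.38) = +4.20 V and n = 2.
Since E = E° − (0.0592/n)·log Q, log Q = n(E° − E)/0.0592 = −3.682.
The balanced reaction is 2 Co³⁺(aq) + Mg(s) → 2 Co²⁺(aq) + Mg²⁺(aq), so Q = ([Co²⁺(aq)]^2·[Mg²⁺(aq)]) / [Co³⁺(aq)]^2.
Isolating [Mg²⁺(aq)] in Q = 10^{−3.682} yields log [Mg²⁺(aq)] = −0.131, i.e. 0.74 M.

0.74 M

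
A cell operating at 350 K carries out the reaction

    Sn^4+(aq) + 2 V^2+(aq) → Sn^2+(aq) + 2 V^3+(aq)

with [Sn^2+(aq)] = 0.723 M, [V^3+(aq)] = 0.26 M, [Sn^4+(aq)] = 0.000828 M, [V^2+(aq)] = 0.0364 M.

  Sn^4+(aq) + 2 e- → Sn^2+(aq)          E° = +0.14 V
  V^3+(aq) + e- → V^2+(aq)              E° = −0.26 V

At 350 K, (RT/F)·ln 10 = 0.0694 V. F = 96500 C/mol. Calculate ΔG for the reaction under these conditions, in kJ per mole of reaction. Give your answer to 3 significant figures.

−46.1 kJ/mol

With Sn⁴⁺/Sn²⁺ reduced at the cathode, E°cell = +0.14 − (−0.26) = +0.40 V and n = 2.
Q = ([Sn^2+(aq)]·[V^3+(aq)]^2) / ([Sn^4+(aq)]·[V^2+(aq)]^2) = 4.46×10^4, so log Q = 4.649 and E = +0.40 − (0.0694/2)(4.649) = +0.2387 V.
Finally ΔG = −nFE = −(2)(96500 C/mol)(+0.2387 V) = −46.1 kJ/mol.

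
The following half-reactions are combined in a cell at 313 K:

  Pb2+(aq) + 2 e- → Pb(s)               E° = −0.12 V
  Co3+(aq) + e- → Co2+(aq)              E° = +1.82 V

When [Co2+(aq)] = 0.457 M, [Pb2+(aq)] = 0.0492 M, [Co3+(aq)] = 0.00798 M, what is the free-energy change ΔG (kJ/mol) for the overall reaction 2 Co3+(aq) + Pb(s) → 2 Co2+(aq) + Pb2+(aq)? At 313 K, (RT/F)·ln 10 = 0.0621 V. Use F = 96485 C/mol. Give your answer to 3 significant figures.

−361 kJ/mol

E°cell = +1.82 − (−0.12) = +1.94 V; the balanced reaction transfers n = 2 electrons.
The reaction quotient is ([Co2+(aq)]^2·[Pb2+(aq)]) / [Co3+(aq)]^2 = 161; by Nernst, E = +1.94 − (0.0621/2)(2.208) = +1.8714 V.
Then ΔG = −nFE = −2 × 96485 × +1.8714 J/mol = −361 kJ/mol.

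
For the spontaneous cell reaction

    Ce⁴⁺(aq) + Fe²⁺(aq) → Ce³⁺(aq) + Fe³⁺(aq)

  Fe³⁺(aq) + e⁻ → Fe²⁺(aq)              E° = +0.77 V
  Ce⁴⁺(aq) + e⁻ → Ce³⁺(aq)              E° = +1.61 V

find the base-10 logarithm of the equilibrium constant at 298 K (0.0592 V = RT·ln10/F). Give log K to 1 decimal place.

log K = 14.2

The Ce⁴⁺/Ce³⁺ couple is reduced (cathode); E°cell = +1.61 − (+0.77) = +0.84 V with n = 1.
At equilibrium E = 0, so log K = nE°cell / 0.0592 = (1)(+0.84) / 0.0592 = 14.2.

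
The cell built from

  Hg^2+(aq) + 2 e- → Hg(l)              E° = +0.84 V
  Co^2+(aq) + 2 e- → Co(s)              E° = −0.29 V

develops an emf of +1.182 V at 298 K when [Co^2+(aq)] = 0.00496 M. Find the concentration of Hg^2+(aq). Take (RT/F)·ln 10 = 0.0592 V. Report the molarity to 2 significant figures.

With Hg²⁺/Hg at the cathode and Co²⁺/Co at the anode, E°cell = +0.84 − (−0.29) = +1.13 V (n = 2).
Since E = E° − (0.0592/n)·log Q, log Q = n(E° − E)/0.0592 = −1.757.
Balancing electrons gives Hg^2+(aq) + Co(s) → Hg(l) + Co^2+(aq); thus Q = [Co^2+(aq)] / [Hg^2+(aq)].
Isolating [Hg^2+(aq)] in Q = 10^{−1.757} yields log [Hg^2+(aq)] = −0.548, i.e. 0.28 M.

0.28 M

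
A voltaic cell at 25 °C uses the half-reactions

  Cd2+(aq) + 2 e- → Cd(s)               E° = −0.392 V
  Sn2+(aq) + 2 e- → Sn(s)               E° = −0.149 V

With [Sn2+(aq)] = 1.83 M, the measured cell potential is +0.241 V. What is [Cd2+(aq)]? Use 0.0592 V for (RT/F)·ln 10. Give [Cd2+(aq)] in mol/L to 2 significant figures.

With Sn²⁺/Sn at the cathode and Cd²⁺/Cd at the anode, E°cell = −0.149 − (−0.392) = +0.243 V (n = 2).
Since E = E° − (0.0592/n)·log Q, log Q = n(E° − E)/0.0592 = 0.068.
For Sn2+(aq) + Cd(s) → Sn(s) + Cd2+(aq), the reaction quotient is Q = [Cd2+(aq)] / [Sn2+(aq)].
Isolating [Cd2+(aq)] in Q = 10^{0.068} yields log [Cd2+(aq)] = 0.330, i.e. 2.1 M.

2.1 M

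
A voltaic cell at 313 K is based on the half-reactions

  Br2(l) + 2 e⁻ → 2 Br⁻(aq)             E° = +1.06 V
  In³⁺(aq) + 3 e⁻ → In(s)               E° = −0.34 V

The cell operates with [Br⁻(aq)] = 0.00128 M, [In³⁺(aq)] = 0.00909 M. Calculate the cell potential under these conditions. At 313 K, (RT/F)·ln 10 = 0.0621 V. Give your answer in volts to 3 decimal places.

Since E°(Br₂/Br⁻) > E°(In³⁺/In), Br₂/Br⁻ serves as the cathode.
The standard potential is +1.06 − (−0.34) = +1.40 V and the balanced reaction transfers n = 6 electrons.
For the overall reaction 3 Br2(l) + 2 In(s) → 6 Br⁻(aq) + 2 In³⁺(aq), Q = [Br⁻(aq)]^6·[In³⁺(aq)]^2 = 3.63×10^−22, giving log Q = −21.440.
Applying E = E° − (RT ln10/nF)·log Q gives +1.40 − (0.0621/6)(−21.440) = +1.622 V.

+1.622 V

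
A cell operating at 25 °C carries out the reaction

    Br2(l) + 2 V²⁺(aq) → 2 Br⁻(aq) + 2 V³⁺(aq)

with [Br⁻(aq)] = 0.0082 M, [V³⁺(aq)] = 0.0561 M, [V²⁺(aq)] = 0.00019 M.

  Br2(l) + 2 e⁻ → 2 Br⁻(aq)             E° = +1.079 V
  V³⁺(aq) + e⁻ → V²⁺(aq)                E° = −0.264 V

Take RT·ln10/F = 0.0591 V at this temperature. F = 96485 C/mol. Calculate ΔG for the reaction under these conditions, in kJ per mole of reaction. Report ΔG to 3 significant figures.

−255 kJ/mol

With Br₂/Br⁻ reduced at the cathode, E°cell = +1.079 − (−0.264) = +1.343 V and n = 2.
Q = ([Br⁻(aq)]^2·[V³⁺(aq)]^2) / [V²⁺(aq)]^2 = 5.86, so log Q = 0.768 and E = +1.343 − (0.0591/2)(0.768) = +1.3203 V.
Then ΔG = −nFE = −2 × 96485 × +1.3203 J/mol = −255 kJ/mol.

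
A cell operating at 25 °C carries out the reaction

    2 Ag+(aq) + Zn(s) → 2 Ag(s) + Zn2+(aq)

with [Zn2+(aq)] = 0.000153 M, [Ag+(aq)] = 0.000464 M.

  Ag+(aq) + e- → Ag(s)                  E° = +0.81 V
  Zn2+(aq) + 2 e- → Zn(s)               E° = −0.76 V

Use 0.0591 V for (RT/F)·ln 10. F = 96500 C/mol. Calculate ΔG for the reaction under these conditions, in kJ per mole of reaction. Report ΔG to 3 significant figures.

The standard cell potential is +0.81 − (−0.76) = +1.57 V, with n = 2 electrons in the balanced equation.
The reaction quotient is [Zn2+(aq)] / [Ag+(aq)]^2 = 711; by Nernst, E = +1.57 − (0.0591/2)(2.852) = +1.4857 V.
ΔG = −nFE = −(2)(96500)(+1.4857) J/mol = −287 kJ/mol.

−287 kJ/mol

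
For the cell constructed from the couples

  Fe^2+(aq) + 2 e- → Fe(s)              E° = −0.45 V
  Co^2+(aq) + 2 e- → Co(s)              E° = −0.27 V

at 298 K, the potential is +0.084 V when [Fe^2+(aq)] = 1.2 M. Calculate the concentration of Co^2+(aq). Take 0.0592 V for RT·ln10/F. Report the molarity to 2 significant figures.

Co²⁺/Co is the cathode (higher E°); E°cell = −0.27 − (−0.45) = +0.18 V with n = 2.
From the Nernst equation, log Q = n(E° − E)/0.0592 = 2·(+0.18 − (+0.084))/0.0592 = 3.243.
Balancing electrons gives Co^2+(aq) + Fe(s) → Co(s) + Fe^2+(aq); thus Q = [Fe^2+(aq)] / [Co^2+(aq)].
Isolating [Co^2+(aq)] in Q = 10^{3.243} yields log [Co^2+(aq)] = −3.164, i.e. 0.00069 M.

0.00069 M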